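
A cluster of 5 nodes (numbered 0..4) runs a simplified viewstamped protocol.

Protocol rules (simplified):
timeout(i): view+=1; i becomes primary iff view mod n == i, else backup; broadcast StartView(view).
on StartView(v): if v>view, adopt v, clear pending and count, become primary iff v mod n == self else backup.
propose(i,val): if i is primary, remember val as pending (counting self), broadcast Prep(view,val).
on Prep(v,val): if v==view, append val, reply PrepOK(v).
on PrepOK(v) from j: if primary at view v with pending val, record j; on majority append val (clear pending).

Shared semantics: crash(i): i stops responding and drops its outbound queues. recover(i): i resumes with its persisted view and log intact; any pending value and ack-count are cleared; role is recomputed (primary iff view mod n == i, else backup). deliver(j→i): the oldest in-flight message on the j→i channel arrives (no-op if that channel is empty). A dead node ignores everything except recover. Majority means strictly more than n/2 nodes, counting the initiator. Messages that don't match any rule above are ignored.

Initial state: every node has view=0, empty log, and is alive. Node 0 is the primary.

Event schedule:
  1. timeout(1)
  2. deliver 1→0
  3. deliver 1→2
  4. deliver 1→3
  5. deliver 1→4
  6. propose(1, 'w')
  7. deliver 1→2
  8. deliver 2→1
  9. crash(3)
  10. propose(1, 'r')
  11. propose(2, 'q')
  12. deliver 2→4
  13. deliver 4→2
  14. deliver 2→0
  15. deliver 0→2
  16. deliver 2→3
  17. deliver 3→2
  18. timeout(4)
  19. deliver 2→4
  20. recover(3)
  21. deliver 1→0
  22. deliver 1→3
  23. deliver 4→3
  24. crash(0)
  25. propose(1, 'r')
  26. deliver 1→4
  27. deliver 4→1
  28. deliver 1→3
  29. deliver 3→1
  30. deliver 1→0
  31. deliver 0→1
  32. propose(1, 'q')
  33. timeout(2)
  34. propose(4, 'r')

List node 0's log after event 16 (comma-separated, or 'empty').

after 1 — timeout(1): n1:prim/v1/[-]
after 2 — deliver 1→0: n0:back/v1/[-]
after 3 — deliver 1→2: n2:back/v1/[-]
after 4 — deliver 1→3: n3:back/v1/[-]
after 5 — deliver 1→4: n4:back/v1/[-]
after 6 — propose(1,'w'): ·
after 7 — deliver 1→2: n2:back/v1/[w]
after 8 — deliver 2→1: ·
after 9 — crash(3): n3:✗back/v1/[-]
after 10 — propose(1,'r'): ·
after 11 — propose(2,'q'): ·
after 12 — deliver 2→4: ·
after 13 — deliver 4→2: ·
after 14 — deliver 2→0: ·
after 15 — deliver 0→2: ·
after 16 — deliver 2→3: ·

empty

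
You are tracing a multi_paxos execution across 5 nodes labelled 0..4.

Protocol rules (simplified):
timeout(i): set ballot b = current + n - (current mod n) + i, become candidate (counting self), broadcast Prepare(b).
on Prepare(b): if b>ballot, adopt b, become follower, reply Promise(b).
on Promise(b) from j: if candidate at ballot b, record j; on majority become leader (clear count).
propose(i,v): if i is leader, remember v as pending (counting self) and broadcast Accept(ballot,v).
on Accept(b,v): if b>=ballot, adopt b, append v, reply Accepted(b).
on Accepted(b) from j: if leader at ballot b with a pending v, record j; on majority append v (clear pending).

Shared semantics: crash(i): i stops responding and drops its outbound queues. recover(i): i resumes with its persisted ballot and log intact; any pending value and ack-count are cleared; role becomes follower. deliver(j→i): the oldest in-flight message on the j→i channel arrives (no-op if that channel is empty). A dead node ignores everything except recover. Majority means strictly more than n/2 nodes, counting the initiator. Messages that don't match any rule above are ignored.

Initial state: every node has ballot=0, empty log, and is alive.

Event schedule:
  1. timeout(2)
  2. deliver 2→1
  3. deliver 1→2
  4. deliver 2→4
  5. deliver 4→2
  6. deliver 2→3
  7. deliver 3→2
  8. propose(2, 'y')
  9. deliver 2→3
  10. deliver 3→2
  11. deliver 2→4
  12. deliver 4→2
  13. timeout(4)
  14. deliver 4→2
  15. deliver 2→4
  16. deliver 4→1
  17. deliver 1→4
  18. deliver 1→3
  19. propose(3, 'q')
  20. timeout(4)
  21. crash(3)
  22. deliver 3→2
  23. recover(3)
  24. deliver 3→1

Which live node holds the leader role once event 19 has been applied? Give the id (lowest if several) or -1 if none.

1. timeout(2):  <2:cand b7 ->
2. deliver 2→1:  <1:foll b7 ->
3. deliver 1→2:  nop
4. deliver 2→4:  <4:foll b7 ->
5. deliver 4→2:  <2:lead b7 ->
6. deliver 2→3:  <3:foll b7 ->
7. deliver 3→2:  nop
8. propose(2,'y'):  nop
9. deliver 2→3:  <3:foll b7 y>
10. deliver 3→2:  nop
11. deliver 2→4:  <4:foll b7 y>
12. deliver 4→2:  <2:lead b7 y>
13. timeout(4):  <4:cand b14 y>
14. deliver 4→2:  <2:foll b14 y>
15. deliver 2→4:  nop
16. deliver 4→1:  <1:foll b14 ->
17. deliver 1→4:  <4:lead b14 y>
18. deliver 1→3:  nop
19. propose(3,'q'):  nop

4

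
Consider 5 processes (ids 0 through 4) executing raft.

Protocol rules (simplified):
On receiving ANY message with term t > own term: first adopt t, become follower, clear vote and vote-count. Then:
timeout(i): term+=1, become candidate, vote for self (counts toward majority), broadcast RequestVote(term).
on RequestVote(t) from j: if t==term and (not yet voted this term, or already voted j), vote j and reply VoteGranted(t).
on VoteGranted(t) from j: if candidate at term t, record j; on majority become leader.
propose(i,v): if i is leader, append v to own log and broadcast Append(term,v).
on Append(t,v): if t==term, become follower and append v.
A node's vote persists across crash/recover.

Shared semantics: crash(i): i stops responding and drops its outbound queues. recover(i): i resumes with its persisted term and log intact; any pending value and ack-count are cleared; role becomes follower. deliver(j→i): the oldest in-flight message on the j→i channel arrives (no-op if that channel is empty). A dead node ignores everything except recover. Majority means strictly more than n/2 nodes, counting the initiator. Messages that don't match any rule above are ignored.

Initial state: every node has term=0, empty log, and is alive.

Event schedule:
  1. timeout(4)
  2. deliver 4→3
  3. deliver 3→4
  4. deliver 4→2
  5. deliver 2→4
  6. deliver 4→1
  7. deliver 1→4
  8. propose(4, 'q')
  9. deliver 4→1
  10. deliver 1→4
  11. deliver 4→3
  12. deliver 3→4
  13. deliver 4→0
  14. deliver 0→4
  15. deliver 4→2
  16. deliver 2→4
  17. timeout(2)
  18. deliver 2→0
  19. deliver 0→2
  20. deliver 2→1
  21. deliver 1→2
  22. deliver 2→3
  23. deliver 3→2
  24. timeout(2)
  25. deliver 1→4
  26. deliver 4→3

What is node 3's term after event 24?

2

e1 timeout(4): 4[cand,t=1,-]
e2 deliver 4→3: 3[foll,t=1,-]
e3 deliver 3→4: ·
e4 deliver 4→2: 2[foll,t=1,-]
e5 deliver 2→4: 4[lead,t=1,-]
e6 deliver 4→1: 1[foll,t=1,-]
e7 deliver 1→4: ·
e8 propose(4,'q'): 4[lead,t=1,q]
e9 deliver 4→1: 1[foll,t=1,q]
e10 deliver 1→4: ·
e11 deliver 4→3: 3[foll,t=1,q]
e12 deliver 3→4: ·
e13 deliver 4→0: 0[foll,t=1,-]
e14 deliver 0→4: ·
e15 deliver 4→2: 2[foll,t=1,q]
e16 deliver 2→4: ·
e17 timeout(2): 2[cand,t=2,q]
e18 deliver 2→0: 0[foll,t=2,-]
e19 deliver 0→2: ·
e20 deliver 2→1: 1[foll,t=2,q]
e21 deliver 1→2: 2[lead,t=2,q]
e22 deliver 2→3: 3[foll,t=2,q]
e23 deliver 3→2: ·
e24 timeout(2): 2[cand,t=3,q]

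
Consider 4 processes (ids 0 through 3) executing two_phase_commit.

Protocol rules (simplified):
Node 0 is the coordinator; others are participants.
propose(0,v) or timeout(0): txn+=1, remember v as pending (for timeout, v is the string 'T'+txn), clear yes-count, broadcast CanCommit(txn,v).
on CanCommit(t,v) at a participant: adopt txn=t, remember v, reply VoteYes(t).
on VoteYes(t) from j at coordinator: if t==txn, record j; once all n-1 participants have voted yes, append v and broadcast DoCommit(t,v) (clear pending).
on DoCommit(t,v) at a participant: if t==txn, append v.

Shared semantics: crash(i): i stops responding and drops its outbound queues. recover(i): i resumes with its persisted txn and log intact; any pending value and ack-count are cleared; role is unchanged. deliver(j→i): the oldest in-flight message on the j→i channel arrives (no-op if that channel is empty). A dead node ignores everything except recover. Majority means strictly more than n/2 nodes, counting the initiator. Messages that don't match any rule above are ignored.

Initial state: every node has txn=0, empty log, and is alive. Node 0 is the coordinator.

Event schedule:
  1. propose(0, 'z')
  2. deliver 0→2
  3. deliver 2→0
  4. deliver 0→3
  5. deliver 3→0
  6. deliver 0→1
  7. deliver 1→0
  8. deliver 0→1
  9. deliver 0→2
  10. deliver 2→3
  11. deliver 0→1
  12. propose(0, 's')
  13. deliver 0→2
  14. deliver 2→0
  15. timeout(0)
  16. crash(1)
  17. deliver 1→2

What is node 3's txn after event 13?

1

after 1 — propose(0,'z'): n0:coor/t1/[-]
after 2 — deliver 0→2: n2:part/t1/[-]
after 3 — deliver 2→0: ·
after 4 — deliver 0→3: n3:part/t1/[-]
after 5 — deliver 3→0: ·
after 6 — deliver 0→1: n1:part/t1/[-]
after 7 — deliver 1→0: n0:coor/t1/[z]
after 8 — deliver 0→1: n1:part/t1/[z]
after 9 — deliver 0→2: n2:part/t1/[z]
after 10 — deliver 2→3: ·
after 11 — deliver 0→1: ·
after 12 — propose(0,'s'): n0:coor/t2/[z]
after 13 — deliver 0→2: n2:part/t2/[z]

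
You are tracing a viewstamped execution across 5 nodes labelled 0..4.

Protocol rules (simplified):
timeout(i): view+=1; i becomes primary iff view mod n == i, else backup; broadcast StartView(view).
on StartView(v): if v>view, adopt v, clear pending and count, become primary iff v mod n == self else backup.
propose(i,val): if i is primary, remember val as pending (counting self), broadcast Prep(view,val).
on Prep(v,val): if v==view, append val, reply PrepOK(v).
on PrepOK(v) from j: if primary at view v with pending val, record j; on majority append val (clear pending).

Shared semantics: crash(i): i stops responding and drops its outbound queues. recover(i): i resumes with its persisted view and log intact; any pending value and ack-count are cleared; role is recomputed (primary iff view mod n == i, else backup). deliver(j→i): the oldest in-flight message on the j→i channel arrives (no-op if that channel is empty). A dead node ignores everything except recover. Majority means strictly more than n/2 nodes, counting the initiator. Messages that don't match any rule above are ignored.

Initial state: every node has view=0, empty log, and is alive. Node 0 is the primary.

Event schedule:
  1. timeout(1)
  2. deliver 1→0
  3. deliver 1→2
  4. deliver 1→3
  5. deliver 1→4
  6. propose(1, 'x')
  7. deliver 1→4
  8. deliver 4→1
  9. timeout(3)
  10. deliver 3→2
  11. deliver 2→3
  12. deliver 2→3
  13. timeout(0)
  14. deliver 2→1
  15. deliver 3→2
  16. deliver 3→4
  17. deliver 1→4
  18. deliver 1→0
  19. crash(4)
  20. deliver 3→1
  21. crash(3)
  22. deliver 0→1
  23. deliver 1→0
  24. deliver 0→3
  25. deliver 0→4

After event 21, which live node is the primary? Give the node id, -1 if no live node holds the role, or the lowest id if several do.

2

1. timeout(1):  <1:prim v1 ->
2. deliver 1→0:  <0:back v1 ->
3. deliver 1→2:  <2:back v1 ->
4. deliver 1→3:  <3:back v1 ->
5. deliver 1→4:  <4:back v1 ->
6. propose(1,'x'):  nop
7. deliver 1→4:  <4:back v1 x>
8. deliver 4→1:  nop
9. timeout(3):  <3:back v2 ->
10. deliver 3→2:  <2:prim v2 ->
11. deliver 2→3:  nop
12. deliver 2→3:  nop
13. timeout(0):  <0:back v2 ->
14. deliver 2→1:  nop
15. deliver 3→2:  nop
16. deliver 3→4:  <4:back v2 x>
17. deliver 1→4:  nop
18. deliver 1→0:  nop
19. crash(4):  <4:✗back v2 x>
20. deliver 3→1:  <1:back v2 ->
21. crash(3):  <3:✗back v2 ->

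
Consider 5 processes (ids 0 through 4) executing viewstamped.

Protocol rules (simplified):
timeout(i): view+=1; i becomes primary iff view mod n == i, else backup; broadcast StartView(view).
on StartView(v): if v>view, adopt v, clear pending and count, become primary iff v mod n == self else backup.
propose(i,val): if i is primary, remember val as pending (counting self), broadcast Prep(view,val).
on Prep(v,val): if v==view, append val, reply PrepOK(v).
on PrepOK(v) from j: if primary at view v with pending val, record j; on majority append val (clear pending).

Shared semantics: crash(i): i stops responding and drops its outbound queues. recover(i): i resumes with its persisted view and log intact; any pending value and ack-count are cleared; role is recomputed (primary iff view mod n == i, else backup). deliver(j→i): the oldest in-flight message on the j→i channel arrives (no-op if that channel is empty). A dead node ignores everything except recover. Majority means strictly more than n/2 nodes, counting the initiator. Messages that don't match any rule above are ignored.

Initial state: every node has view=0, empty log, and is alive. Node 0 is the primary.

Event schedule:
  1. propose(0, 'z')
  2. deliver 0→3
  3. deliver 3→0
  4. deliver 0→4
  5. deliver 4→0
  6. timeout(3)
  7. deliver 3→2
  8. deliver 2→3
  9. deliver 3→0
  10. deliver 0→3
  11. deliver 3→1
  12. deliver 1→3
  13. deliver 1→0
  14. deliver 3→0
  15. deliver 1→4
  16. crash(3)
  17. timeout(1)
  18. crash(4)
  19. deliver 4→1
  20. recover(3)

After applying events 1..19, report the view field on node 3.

step 1 propose(0,'z'): —
step 2 deliver 0→3: 3={back,v=0,log=z}
step 3 deliver 3→0: —
step 4 deliver 0→4: 4={back,v=0,log=z}
step 5 deliver 4→0: 0={prim,v=0,log=z}
step 6 timeout(3): 3={back,v=1,log=z}
step 7 deliver 3→2: 2={back,v=1,log=-}
step 8 deliver 2→3: —
step 9 deliver 3→0: 0={back,v=1,log=z}
step 10 deliver 0→3: —
step 11 deliver 3→1: 1={prim,v=1,log=-}
step 12 deliver 1→3: —
step 13 deliver 1→0: —
step 14 deliver 3→0: —
step 15 deliver 1→4: —
step 16 crash(3): 3={✗back,v=1,log=z}
step 17 timeout(1): 1={back,v=2,log=-}
step 18 crash(4): 4={✗back,v=0,log=z}
step 19 deliver 4→1: —

1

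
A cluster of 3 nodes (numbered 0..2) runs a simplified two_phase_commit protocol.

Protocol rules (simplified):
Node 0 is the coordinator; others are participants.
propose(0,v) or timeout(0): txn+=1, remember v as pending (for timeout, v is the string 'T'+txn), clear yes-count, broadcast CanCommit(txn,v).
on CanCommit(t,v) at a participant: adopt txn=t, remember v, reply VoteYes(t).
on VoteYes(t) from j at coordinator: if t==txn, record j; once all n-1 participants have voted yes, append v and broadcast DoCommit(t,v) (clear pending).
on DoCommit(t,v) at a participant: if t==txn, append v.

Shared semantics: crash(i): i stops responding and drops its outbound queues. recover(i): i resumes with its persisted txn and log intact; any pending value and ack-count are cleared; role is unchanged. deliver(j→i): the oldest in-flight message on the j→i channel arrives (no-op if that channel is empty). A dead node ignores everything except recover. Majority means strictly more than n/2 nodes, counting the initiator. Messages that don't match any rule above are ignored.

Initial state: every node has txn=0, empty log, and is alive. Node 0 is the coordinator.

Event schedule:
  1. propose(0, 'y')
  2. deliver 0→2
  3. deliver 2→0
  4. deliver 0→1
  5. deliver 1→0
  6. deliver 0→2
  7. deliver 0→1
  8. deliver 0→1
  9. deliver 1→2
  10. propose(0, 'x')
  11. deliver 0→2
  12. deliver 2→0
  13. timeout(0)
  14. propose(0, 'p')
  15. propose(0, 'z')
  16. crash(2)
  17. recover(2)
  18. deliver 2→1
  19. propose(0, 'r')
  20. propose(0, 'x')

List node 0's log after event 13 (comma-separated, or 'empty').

step 1 propose(0,'y'): 0={coor,t=1,log=-}
step 2 deliver 0→2: 2={part,t=1,log=-}
step 3 deliver 2→0: —
step 4 deliver 0→1: 1={part,t=1,log=-}
step 5 deliver 1→0: 0={coor,t=1,log=y}
step 6 deliver 0→2: 2={part,t=1,log=y}
step 7 deliver 0→1: 1={part,t=1,log=y}
step 8 deliver 0→1: —
step 9 deliver 1→2: —
step 10 propose(0,'x'): 0={coor,t=2,log=y}
step 11 deliver 0→2: 2={part,t=2,log=y}
step 12 deliver 2→0: —
step 13 timeout(0): 0={coor,t=3,log=y}

y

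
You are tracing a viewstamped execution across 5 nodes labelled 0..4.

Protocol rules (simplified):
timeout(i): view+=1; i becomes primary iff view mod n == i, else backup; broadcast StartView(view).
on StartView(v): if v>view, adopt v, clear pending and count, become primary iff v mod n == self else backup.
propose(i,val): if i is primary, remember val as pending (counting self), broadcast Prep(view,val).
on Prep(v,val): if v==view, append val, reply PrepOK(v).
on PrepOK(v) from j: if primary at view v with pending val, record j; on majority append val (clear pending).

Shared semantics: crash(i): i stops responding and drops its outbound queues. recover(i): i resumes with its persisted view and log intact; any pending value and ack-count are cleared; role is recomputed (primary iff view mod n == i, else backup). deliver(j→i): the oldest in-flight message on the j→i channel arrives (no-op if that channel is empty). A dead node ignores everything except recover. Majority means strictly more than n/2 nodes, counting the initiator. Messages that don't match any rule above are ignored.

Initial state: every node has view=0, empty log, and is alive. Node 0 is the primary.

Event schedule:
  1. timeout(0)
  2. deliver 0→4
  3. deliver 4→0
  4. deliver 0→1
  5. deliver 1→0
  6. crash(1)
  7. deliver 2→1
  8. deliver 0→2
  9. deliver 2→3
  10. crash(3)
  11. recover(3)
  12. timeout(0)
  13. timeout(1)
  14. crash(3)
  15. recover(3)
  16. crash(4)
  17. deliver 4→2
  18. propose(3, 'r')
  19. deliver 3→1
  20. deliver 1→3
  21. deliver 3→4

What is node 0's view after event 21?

2

1. timeout(0):  <0:back v1 ->
2. deliver 0→4:  <4:back v1 ->
3. deliver 4→0:  nop
4. deliver 0→1:  <1:prim v1 ->
5. deliver 1→0:  nop
6. crash(1):  <1:✗prim v1 ->
7. deliver 2→1:  nop
8. deliver 0→2:  <2:back v1 ->
9. deliver 2→3:  nop
10. crash(3):  <3:✗back v0 ->
11. recover(3):  <3:back v0 ->
12. timeout(0):  <0:back v2 ->
13. timeout(1):  nop
14. crash(3):  <3:✗back v0 ->
15. recover(3):  <3:back v0 ->
16. crash(4):  <4:✗back v1 ->
17. deliver 4→2:  nop
18. propose(3,'r'):  nop
19. deliver 3→1:  nop
20. deliver 1→3:  nop
21. deliver 3→4:  nop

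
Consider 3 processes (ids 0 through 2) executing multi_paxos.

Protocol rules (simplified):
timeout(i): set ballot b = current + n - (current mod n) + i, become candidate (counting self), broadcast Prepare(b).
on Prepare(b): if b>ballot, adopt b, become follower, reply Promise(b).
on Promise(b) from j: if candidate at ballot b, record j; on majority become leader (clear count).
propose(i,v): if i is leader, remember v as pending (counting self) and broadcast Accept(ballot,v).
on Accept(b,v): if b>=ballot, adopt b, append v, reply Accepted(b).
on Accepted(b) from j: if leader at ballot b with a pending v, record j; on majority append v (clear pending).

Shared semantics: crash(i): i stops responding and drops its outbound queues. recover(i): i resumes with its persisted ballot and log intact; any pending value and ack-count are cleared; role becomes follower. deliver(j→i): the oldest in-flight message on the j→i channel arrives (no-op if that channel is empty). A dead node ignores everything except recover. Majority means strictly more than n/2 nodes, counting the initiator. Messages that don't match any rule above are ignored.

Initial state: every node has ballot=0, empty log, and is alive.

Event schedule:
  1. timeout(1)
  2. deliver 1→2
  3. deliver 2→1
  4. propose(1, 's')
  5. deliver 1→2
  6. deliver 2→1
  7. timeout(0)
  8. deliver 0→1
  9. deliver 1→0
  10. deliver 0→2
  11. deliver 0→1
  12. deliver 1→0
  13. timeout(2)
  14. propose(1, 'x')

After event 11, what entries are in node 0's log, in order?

e1 timeout(1): 1[cand,b=4,-]
e2 deliver 1→2: 2[foll,b=4,-]
e3 deliver 2→1: 1[lead,b=4,-]
e4 propose(1,'s'): ·
e5 deliver 1→2: 2[foll,b=4,s]
e6 deliver 2→1: 1[lead,b=4,s]
e7 timeout(0): 0[cand,b=3,-]
e8 deliver 0→1: ·
e9 deliver 1→0: 0[foll,b=4,-]
e10 deliver 0→2: ·
e11 deliver 0→1: ·

empty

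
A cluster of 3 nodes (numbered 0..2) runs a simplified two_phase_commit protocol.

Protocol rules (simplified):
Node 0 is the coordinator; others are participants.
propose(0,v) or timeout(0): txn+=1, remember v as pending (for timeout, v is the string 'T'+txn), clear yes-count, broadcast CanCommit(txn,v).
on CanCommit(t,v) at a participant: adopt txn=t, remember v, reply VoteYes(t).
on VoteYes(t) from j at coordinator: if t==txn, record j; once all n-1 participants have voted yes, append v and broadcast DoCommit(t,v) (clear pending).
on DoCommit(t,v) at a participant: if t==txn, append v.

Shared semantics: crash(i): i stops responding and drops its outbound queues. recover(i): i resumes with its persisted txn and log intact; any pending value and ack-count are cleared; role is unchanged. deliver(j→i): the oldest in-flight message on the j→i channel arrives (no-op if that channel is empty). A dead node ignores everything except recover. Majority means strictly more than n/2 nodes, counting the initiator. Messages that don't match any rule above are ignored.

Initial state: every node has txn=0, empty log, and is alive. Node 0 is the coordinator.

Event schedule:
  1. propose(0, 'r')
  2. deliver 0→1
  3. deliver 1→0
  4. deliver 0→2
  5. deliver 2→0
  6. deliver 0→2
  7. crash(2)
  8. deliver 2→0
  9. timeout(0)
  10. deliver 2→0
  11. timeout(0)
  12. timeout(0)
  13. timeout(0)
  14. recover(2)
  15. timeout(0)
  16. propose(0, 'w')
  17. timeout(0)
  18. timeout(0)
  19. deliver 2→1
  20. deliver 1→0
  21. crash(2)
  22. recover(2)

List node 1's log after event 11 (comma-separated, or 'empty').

empty

1. propose(0,'r'):  <0:coor t1 ->
2. deliver 0→1:  <1:part t1 ->
3. deliver 1→0:  nop
4. deliver 0→2:  <2:part t1 ->
5. deliver 2→0:  <0:coor t1 r>
6. deliver 0→2:  <2:part t1 r>
7. crash(2):  <2:✗part t1 r>
8. deliver 2→0:  nop
9. timeout(0):  <0:coor t2 r>
10. deliver 2→0:  nop
11. timeout(0):  <0:coor t3 r>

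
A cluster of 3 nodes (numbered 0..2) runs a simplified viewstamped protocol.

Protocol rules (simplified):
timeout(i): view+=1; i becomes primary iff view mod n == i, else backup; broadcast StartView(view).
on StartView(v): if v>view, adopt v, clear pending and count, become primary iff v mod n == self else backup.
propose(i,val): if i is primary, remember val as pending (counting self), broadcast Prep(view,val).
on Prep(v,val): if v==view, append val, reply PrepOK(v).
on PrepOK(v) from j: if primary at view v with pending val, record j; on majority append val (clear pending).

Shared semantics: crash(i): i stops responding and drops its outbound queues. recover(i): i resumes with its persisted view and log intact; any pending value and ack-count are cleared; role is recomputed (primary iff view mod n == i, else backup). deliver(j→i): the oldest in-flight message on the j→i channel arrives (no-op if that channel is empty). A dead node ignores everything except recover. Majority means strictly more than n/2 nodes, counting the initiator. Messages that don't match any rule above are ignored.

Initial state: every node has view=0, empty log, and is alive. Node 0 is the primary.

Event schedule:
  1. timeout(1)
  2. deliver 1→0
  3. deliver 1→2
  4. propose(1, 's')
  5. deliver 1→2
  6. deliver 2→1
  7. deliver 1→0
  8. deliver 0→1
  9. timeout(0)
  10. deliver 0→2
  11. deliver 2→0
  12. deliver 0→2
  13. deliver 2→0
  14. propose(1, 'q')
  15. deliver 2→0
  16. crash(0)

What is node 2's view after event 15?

2

step 1 timeout(1): 1={prim,v=1,log=-}
step 2 deliver 1→0: 0={back,v=1,log=-}
step 3 deliver 1→2: 2={back,v=1,log=-}
step 4 propose(1,'s'): —
step 5 deliver 1→2: 2={back,v=1,log=s}
step 6 deliver 2→1: 1={prim,v=1,log=s}
step 7 deliver 1→0: 0={back,v=1,log=s}
step 8 deliver 0→1: —
step 9 timeout(0): 0={back,v=2,log=s}
step 10 deliver 0→2: 2={prim,v=2,log=s}
step 11 deliver 2→0: —
step 12 deliver 0→2: —
step 13 deliver 2→0: —
step 14 propose(1,'q'): —
step 15 deliver 2→0: —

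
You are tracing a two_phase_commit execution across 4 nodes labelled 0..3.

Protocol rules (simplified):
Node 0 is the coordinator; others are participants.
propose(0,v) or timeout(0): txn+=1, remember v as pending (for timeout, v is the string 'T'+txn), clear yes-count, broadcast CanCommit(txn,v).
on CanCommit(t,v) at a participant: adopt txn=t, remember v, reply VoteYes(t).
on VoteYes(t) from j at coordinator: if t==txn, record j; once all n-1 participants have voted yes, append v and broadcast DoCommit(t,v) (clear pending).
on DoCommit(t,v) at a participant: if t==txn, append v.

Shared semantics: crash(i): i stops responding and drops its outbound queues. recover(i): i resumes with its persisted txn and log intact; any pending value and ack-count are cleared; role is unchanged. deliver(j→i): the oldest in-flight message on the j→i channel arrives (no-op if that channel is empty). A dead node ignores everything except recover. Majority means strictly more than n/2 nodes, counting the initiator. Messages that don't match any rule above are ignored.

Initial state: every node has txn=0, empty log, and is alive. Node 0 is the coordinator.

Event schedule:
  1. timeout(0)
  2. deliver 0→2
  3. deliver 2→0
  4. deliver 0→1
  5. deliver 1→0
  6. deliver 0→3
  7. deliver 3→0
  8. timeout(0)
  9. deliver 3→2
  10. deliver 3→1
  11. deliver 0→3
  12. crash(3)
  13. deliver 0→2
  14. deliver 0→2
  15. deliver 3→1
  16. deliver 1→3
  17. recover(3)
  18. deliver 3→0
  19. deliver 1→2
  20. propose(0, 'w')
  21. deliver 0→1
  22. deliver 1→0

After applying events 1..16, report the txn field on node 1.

1

e1 timeout(0): 0[coor,t=1,-]
e2 deliver 0→2: 2[part,t=1,-]
e3 deliver 2→0: ·
e4 deliver 0→1: 1[part,t=1,-]
e5 deliver 1→0: ·
e6 deliver 0→3: 3[part,t=1,-]
e7 deliver 3→0: 0[coor,t=1,T1]
e8 timeout(0): 0[coor,t=2,T1]
e9 deliver 3→2: ·
e10 deliver 3→1: ·
e11 deliver 0→3: 3[part,t=1,T1]
e12 crash(3): 3[✗part,t=1,T1]
e13 deliver 0→2: 2[part,t=1,T1]
e14 deliver 0→2: 2[part,t=2,T1]
e15 deliver 3→1: ·
e16 deliver 1→3: ·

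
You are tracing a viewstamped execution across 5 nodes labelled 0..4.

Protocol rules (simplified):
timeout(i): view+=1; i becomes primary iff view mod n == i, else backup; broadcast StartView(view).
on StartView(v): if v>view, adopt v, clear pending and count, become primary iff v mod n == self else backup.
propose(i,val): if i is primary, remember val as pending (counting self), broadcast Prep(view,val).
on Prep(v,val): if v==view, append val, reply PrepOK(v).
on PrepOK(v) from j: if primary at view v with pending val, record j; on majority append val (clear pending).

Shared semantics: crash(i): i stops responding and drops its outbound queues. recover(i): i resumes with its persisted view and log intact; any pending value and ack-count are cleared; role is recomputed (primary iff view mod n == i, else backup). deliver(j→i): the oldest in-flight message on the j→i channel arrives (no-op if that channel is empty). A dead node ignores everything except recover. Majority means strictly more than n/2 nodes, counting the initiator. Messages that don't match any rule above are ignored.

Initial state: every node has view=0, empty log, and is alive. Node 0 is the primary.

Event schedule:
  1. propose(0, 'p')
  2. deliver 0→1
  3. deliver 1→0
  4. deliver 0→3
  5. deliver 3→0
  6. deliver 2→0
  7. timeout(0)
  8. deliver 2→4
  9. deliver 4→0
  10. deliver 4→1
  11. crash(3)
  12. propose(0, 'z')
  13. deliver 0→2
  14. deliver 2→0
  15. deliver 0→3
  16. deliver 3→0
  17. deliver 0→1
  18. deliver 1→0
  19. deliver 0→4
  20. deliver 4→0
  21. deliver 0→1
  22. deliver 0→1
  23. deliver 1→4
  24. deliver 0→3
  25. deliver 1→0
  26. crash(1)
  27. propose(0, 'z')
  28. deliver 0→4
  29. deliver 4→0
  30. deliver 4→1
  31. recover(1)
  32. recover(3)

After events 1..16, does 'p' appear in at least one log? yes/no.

1. propose(0,'p'):  nop
2. deliver 0→1:  <1:back v0 p>
3. deliver 1→0:  nop
4. deliver 0→3:  <3:back v0 p>
5. deliver 3→0:  <0:prim v0 p>
6. deliver 2→0:  nop
7. timeout(0):  <0:back v1 p>
8. deliver 2→4:  nop
9. deliver 4→0:  nop
10. deliver 4→1:  nop
11. crash(3):  <3:✗back v0 p>
12. propose(0,'z'):  nop
13. deliver 0→2:  <2:back v0 p>
14. deliver 2→0:  nop
15. deliver 0→3:  nop
16. deliver 3→0:  nop

yes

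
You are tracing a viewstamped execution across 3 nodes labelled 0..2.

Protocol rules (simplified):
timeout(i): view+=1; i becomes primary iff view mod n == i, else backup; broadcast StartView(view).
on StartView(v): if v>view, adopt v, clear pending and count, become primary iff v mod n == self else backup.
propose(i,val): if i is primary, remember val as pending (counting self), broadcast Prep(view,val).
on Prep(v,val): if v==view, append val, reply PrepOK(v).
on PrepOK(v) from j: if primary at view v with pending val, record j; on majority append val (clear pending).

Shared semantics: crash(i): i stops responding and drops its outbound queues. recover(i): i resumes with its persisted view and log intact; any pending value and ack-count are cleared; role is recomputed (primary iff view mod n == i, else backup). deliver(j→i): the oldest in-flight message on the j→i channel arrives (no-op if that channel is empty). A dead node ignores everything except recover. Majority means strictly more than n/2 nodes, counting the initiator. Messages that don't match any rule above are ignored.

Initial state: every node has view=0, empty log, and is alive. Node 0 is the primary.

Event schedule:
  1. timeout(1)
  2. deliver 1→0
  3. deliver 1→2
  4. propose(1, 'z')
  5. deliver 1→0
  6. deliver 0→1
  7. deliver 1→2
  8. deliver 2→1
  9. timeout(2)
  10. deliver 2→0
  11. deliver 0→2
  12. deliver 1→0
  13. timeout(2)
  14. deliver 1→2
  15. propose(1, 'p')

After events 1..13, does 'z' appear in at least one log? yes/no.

yes

1. timeout(1):  <1:prim v1 ->
2. deliver 1→0:  <0:back v1 ->
3. deliver 1→2:  <2:back v1 ->
4. propose(1,'z'):  nop
5. deliver 1→0:  <0:back v1 z>
6. deliver 0→1:  <1:prim v1 z>
7. deliver 1→2:  <2:back v1 z>
8. deliver 2→1:  nop
9. timeout(2):  <2:prim v2 z>
10. deliver 2→0:  <0:back v2 z>
11. deliver 0→2:  nop
12. deliver 1→0:  nop
13. timeout(2):  <2:back v3 z>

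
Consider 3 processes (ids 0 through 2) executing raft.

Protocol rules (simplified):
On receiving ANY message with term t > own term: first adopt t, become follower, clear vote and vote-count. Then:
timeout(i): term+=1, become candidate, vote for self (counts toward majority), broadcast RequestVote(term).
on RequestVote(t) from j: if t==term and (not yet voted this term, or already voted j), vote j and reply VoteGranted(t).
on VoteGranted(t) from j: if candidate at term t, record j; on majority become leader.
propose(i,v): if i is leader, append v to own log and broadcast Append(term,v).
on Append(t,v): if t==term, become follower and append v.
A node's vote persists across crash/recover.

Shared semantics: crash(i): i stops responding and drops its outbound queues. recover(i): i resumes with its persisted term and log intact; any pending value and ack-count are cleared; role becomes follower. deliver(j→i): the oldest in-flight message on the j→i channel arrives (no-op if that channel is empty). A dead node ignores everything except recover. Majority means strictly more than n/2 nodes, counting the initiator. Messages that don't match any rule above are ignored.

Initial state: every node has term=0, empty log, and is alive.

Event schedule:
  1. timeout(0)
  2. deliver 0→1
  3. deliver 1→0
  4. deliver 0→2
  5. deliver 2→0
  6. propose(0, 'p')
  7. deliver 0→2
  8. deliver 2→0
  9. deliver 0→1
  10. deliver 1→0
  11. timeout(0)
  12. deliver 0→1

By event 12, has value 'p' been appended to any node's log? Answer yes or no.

e1 timeout(0): 0[cand,t=1,-]
e2 deliver 0→1: 1[foll,t=1,-]
e3 deliver 1→0: 0[lead,t=1,-]
e4 deliver 0→2: 2[foll,t=1,-]
e5 deliver 2→0: ·
e6 propose(0,'p'): 0[lead,t=1,p]
e7 deliver 0→2: 2[foll,t=1,p]
e8 deliver 2→0: ·
e9 deliver 0→1: 1[foll,t=1,p]
e10 deliver 1→0: ·
e11 timeout(0): 0[cand,t=2,p]
e12 deliver 0→1: 1[foll,t=2,p]

yes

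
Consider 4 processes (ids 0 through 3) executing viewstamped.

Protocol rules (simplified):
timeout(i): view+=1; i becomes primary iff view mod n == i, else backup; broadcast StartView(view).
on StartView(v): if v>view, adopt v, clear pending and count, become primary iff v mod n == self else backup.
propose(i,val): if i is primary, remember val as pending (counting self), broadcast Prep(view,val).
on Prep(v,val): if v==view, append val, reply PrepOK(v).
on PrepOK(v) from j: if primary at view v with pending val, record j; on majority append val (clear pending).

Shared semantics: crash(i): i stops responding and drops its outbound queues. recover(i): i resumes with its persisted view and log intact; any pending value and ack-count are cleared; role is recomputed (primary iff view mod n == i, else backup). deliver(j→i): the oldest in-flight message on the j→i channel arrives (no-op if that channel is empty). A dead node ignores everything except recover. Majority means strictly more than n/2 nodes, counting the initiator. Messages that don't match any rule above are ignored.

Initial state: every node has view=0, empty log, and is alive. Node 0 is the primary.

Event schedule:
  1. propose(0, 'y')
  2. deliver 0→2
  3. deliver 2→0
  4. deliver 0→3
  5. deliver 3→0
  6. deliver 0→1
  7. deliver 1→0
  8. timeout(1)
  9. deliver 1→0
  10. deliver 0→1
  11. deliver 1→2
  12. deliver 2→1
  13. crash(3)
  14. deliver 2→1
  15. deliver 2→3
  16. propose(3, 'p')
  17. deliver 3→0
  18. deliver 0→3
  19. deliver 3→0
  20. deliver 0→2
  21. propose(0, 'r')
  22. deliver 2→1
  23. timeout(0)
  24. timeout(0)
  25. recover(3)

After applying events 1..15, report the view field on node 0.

1. propose(0,'y'):  nop
2. deliver 0→2:  <2:back v0 y>
3. deliver 2→0:  nop
4. deliver 0→3:  <3:back v0 y>
5. deliver 3→0:  <0:prim v0 y>
6. deliver 0→1:  <1:back v0 y>
7. deliver 1→0:  nop
8. timeout(1):  <1:prim v1 y>
9. deliver 1→0:  <0:back v1 y>
10. deliver 0→1:  nop
11. deliver 1→2:  <2:back v1 y>
12. deliver 2→1:  nop
13. crash(3):  <3:✗back v0 y>
14. deliver 2→1:  nop
15. deliver 2→3:  nop

1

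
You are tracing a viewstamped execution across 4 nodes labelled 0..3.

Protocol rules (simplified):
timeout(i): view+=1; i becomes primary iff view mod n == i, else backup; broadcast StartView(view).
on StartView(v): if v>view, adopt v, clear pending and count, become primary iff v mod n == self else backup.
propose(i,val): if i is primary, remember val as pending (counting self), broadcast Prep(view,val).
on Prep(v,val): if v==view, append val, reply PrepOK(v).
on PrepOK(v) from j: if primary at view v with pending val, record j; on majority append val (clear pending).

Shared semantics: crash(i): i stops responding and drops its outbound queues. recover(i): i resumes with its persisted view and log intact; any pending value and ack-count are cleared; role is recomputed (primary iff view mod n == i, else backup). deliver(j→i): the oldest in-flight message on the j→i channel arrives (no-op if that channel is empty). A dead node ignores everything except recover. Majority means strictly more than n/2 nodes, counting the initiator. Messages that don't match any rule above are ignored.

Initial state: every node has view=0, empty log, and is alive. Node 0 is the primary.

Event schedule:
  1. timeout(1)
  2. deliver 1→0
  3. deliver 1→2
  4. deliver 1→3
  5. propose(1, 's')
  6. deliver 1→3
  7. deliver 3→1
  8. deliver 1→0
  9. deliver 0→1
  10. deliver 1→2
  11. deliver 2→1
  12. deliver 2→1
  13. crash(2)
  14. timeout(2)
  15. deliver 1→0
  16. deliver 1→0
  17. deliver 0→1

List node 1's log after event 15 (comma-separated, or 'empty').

e1 timeout(1): 1[prim,v=1,-]
e2 deliver 1→0: 0[back,v=1,-]
e3 deliver 1→2: 2[back,v=1,-]
e4 deliver 1→3: 3[back,v=1,-]
e5 propose(1,'s'): ·
e6 deliver 1→3: 3[back,v=1,s]
e7 deliver 3→1: ·
e8 deliver 1→0: 0[back,v=1,s]
e9 deliver 0→1: 1[prim,v=1,s]
e10 deliver 1→2: 2[back,v=1,s]
e11 deliver 2→1: ·
e12 deliver 2→1: ·
e13 crash(2): 2[✗back,v=1,s]
e14 timeout(2): ·
e15 deliver 1→0: ·

s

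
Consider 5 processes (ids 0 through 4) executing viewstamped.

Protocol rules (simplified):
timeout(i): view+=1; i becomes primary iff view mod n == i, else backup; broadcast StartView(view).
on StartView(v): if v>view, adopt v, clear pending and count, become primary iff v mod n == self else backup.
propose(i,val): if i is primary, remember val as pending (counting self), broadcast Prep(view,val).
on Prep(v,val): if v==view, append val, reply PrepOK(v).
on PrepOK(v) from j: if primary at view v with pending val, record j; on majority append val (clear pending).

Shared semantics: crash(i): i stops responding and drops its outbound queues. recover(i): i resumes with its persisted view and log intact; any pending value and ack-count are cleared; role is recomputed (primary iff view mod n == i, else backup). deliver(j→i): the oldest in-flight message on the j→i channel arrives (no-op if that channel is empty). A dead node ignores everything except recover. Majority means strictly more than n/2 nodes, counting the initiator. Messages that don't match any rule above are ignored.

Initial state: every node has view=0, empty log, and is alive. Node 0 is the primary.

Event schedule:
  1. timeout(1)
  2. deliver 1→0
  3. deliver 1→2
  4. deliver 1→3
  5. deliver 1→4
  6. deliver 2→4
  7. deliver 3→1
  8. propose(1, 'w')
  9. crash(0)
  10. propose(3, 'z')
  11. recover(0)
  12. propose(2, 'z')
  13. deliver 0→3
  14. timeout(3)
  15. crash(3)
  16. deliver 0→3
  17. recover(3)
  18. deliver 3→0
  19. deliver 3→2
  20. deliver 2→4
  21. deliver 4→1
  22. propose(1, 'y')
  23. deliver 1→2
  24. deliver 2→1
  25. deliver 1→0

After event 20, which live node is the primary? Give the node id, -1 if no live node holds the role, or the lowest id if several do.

1

[1] timeout(1) → N1(prim v1 [-])
[2] deliver 1→0 → N0(back v1 [-])
[3] deliver 1→2 → N2(back v1 [-])
[4] deliver 1→3 → N3(back v1 [-])
[5] deliver 1→4 → N4(back v1 [-])
[6] deliver 2→4 → ∅
[7] deliver 3→1 → ∅
[8] propose(1,'w') → ∅
[9] crash(0) → N0(✗back v1 [-])
[10] propose(3,'z') → ∅
[11] recover(0) → N0(back v1 [-])
[12] propose(2,'z') → ∅
[13] deliver 0→3 → ∅
[14] timeout(3) → N3(back v2 [-])
[15] crash(3) → N3(✗back v2 [-])
[16] deliver 0→3 → ∅
[17] recover(3) → N3(back v2 [-])
[18] deliver 3→0 → ∅
[19] deliver 3→2 → ∅
[20] deliver 2→4 → ∅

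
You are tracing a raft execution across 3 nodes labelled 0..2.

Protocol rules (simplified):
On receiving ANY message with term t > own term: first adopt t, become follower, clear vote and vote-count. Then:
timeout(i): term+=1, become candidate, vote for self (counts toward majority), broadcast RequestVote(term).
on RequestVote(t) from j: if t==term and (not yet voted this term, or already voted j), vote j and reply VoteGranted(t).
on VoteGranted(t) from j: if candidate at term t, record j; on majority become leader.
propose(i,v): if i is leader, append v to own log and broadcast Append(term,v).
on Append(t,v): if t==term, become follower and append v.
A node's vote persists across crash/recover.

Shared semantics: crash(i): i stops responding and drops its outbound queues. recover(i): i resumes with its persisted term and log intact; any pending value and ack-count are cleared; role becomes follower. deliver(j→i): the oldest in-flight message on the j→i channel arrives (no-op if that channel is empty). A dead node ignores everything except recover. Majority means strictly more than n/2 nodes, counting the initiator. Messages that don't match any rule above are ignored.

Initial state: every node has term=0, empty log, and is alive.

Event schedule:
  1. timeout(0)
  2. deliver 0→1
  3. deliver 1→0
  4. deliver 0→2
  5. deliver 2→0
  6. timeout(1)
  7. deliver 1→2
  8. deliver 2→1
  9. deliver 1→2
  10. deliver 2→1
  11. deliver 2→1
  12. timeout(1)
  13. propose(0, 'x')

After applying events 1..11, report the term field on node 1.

after 1 — timeout(0): n0:cand/t1/[-]
after 2 — deliver 0→1: n1:foll/t1/[-]
after 3 — deliver 1→0: n0:lead/t1/[-]
after 4 — deliver 0→2: n2:foll/t1/[-]
after 5 — deliver 2→0: ·
after 6 — timeout(1): n1:cand/t2/[-]
after 7 — deliver 1→2: n2:foll/t2/[-]
after 8 — deliver 2→1: n1:lead/t2/[-]
after 9 — deliver 1→2: ·
after 10 — deliver 2→1: ·
after 11 — deliver 2→1: ·

2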